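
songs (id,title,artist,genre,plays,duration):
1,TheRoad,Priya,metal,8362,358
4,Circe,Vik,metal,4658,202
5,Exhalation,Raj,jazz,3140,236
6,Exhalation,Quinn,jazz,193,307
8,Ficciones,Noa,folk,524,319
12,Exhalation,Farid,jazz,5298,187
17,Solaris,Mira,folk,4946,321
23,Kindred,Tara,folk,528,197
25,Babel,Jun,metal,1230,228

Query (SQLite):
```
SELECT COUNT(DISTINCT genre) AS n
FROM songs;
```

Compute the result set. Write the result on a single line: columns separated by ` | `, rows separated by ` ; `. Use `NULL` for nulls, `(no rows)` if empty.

Count distinct non-NULL genre values.

3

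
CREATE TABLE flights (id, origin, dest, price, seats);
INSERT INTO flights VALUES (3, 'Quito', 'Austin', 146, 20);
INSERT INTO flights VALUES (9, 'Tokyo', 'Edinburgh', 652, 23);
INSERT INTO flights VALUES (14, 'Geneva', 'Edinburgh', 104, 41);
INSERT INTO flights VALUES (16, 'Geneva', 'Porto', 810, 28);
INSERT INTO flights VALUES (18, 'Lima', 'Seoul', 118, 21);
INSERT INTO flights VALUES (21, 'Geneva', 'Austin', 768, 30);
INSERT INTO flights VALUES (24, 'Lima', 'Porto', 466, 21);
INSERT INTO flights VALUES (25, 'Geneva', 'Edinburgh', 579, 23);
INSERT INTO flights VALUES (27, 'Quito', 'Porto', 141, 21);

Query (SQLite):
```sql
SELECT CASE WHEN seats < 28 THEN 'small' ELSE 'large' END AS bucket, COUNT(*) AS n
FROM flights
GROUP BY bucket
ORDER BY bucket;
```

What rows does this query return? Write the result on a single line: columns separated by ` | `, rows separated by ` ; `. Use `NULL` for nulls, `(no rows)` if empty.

Bucket rows by seats < 28 → 'small' else 'large'; count each bucket.

large | 3 ; small | 6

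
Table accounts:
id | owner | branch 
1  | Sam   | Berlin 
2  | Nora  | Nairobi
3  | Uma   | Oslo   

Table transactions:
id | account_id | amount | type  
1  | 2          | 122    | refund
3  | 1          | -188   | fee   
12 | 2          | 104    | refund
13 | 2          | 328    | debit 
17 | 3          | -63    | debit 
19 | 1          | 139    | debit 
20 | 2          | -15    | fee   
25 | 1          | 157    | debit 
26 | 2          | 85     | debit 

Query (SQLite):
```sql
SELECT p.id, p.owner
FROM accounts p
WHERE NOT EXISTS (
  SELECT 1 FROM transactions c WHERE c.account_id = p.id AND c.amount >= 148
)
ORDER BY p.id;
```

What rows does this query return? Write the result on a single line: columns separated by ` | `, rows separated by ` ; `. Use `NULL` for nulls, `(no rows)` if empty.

3 | Uma

For each accounts row, check whether any transactions with matching account_id has amount >= 148.
Keep rows where that is false.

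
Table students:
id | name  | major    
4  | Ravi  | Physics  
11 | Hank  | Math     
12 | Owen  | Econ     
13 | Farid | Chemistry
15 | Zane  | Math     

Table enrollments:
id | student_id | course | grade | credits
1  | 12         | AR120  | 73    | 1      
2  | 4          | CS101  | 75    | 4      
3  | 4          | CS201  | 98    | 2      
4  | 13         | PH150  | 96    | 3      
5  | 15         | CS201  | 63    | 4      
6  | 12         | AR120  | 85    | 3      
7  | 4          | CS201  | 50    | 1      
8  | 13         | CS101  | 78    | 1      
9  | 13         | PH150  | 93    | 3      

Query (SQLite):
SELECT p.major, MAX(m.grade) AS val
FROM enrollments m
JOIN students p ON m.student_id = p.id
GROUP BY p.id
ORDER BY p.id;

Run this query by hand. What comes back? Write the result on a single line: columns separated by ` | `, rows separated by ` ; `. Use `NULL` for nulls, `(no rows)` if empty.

Physics | 98 ; Econ | 85 ; Chemistry | 96 ; Math | 63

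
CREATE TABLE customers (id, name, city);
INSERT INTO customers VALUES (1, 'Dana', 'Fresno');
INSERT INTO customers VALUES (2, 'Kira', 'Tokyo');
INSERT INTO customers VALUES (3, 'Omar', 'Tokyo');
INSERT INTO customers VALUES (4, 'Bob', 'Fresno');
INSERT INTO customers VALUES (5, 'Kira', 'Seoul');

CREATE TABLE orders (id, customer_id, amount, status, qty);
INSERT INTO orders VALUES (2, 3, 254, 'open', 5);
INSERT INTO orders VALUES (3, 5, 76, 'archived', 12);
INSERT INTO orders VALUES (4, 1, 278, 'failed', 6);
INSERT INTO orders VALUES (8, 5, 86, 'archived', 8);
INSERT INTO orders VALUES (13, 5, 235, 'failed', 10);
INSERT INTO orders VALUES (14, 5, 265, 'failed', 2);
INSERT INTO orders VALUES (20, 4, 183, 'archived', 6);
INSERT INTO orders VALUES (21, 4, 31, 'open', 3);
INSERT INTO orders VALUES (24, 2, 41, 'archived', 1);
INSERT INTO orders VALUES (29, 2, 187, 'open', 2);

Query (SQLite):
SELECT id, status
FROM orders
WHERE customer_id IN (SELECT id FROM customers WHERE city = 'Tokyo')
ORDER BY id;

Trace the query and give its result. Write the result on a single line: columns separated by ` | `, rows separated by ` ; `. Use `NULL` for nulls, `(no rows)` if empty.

2 | open ; 24 | archived ; 29 | open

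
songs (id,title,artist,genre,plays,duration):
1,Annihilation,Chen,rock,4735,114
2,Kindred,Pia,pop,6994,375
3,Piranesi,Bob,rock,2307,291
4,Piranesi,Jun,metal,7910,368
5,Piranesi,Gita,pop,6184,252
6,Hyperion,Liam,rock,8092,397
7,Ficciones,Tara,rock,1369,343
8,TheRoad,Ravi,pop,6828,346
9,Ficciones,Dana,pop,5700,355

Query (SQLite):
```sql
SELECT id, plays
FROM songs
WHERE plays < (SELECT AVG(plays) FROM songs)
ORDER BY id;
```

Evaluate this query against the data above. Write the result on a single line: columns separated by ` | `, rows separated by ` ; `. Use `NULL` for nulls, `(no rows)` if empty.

1 | 4735 ; 3 | 2307 ; 7 | 1369

Scalar subquery: AVG(plays) over all songs rows = 5568.777778 (≈; comparison uses full precision).
Keep rows where plays < that value.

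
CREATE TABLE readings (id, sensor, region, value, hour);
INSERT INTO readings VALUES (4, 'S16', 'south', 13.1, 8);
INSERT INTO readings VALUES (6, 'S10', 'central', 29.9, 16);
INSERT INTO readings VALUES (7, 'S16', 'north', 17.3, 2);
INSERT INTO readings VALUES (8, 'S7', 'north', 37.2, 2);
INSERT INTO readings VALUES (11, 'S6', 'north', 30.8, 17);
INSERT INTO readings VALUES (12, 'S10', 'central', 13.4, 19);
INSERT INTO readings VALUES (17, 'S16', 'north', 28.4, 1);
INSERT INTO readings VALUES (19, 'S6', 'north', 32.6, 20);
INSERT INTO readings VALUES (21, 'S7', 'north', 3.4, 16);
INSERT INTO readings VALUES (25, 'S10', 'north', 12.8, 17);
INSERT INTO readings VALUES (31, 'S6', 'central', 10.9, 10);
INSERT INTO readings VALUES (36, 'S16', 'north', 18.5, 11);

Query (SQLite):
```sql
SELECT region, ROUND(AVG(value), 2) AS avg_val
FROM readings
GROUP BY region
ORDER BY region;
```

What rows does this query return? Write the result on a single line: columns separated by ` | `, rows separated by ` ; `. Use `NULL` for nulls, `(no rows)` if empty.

central | 18.07 ; north | 22.63 ; south | 13.1

Partition readings by region; compute ROUND(AVG(value), 2) within each group.
  central: ids {6, 12, 31} → ROUND(AVG(value), 2)=18.07
  north: ids {7, 8, 11, 17, 19, 21, 25, 36} → ROUND(AVG(value), 2)=22.63
  south: ids {4} → ROUND(AVG(value), 2)=13.1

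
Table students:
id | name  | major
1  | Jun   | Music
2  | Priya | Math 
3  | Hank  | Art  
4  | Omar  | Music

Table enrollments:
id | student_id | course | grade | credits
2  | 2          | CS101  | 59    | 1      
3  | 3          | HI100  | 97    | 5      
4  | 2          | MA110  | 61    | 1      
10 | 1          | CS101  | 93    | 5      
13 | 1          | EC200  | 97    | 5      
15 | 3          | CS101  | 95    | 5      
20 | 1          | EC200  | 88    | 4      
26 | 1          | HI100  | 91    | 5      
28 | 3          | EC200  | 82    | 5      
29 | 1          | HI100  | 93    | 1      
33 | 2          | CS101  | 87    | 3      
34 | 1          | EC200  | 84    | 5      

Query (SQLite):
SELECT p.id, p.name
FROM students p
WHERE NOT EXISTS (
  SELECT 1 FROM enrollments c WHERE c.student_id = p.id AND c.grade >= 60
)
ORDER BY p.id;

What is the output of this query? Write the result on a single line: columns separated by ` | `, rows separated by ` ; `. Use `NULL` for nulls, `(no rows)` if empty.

For each students row, check whether any enrollments with matching student_id has grade >= 60.
Keep rows where that is false.

4 | Omar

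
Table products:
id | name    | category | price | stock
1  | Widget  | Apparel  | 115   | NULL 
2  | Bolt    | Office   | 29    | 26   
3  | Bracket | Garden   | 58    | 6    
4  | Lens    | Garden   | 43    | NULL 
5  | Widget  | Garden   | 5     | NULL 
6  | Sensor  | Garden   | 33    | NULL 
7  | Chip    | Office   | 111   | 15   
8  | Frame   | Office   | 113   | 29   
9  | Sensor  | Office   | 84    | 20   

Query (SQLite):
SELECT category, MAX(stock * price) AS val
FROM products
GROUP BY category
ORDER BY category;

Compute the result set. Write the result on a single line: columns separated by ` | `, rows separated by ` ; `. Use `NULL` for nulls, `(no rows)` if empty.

Apparel | NULL ; Garden | 348 ; Office | 3277

For each row compute stock * price.
Group by category; take MAX of the expression per group.
  Apparel: ids {1} → MAX(stock * price)=NULL
  Garden: ids {3, 4, 5, 6} → MAX(stock * price)=348
  Office: ids {2, 7, 8, 9} → MAX(stock * price)=3277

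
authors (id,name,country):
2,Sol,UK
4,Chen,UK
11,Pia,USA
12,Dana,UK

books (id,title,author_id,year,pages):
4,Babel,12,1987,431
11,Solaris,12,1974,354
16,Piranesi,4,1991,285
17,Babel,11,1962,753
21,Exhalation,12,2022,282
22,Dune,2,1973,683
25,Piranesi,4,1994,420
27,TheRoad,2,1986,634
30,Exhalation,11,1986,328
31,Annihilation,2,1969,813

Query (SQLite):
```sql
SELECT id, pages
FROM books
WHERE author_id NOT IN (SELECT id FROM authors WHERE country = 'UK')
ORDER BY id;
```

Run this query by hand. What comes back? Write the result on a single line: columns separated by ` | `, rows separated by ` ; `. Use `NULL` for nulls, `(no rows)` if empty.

Inner query: authors.id where country = 'UK'.
Outer: keep books rows whose author_id is not in that set.
Inner query → {2, 4, 12}

17 | 753 ; 30 | 328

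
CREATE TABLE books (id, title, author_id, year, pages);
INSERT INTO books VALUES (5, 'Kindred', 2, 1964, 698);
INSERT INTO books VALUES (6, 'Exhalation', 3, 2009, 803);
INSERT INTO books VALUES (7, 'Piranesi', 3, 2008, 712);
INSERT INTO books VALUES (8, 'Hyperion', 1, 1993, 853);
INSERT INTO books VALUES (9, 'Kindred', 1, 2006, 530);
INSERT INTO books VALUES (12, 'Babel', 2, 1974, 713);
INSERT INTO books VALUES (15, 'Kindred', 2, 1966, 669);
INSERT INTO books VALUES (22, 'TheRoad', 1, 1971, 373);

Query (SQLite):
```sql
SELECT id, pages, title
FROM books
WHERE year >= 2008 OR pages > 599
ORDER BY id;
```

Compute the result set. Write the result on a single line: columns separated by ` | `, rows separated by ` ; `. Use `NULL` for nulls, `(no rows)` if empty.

5 | 698 | Kindred ; 6 | 803 | Exhalation ; 7 | 712 | Piranesi ; 8 | 853 | Hyperion ; 12 | 713 | Babel ; 15 | 669 | Kindred

year >= 2008: ids {6, 7}
pages > 599: ids {5, 6, 7, 8, 12, 15}
Combine with OR.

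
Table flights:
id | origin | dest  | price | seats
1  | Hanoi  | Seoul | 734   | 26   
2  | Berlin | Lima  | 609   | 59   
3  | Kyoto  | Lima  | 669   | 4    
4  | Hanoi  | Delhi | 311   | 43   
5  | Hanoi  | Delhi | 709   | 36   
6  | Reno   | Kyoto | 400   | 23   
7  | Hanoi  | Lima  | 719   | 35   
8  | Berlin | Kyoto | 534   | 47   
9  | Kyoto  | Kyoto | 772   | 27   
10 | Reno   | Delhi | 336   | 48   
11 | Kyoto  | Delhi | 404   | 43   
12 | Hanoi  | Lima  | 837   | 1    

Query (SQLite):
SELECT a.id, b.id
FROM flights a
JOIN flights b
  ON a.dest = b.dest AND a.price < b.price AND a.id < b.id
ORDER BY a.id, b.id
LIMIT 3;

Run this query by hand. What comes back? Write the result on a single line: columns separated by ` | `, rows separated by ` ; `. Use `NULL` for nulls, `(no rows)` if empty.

Pairs (a,b) with same dest, a.price < b.price, a.id < b.id.
dest groups: Delhi:{4,5,10,11} Kyoto:{6,8,9} Lima:{2,3,7,12} Seoul:{1}
Ordered by (a.id, b.id); first 3.

2 | 3 ; 2 | 7 ; 2 | 12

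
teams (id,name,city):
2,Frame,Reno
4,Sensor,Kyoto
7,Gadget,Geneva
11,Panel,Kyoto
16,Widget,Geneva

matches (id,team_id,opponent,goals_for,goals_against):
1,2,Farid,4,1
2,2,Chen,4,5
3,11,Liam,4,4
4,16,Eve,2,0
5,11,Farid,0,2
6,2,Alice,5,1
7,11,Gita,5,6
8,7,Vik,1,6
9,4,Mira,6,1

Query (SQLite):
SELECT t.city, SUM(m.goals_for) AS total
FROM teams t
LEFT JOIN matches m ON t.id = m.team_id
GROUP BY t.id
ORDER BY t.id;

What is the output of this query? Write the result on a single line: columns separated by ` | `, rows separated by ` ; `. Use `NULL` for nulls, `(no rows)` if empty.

Reno | 13 ; Kyoto | 6 ; Geneva | 1 ; Kyoto | 9 ; Geneva | 2

LEFT JOIN keeps every teams row; unmatched ones get NULL for matches columns.
Group by teams.id and compute SUM(m.goals_for). SUM over an all-NULL group is NULL.
  2: ids {1, 2, 6} → SUM(m.goals_for)=13
  4: ids {9} → SUM(m.goals_for)=6
  7: ids {8} → SUM(m.goals_for)=1
  11: ids {3, 5, 7} → SUM(m.goals_for)=9
  16: ids {4} → SUM(m.goals_for)=2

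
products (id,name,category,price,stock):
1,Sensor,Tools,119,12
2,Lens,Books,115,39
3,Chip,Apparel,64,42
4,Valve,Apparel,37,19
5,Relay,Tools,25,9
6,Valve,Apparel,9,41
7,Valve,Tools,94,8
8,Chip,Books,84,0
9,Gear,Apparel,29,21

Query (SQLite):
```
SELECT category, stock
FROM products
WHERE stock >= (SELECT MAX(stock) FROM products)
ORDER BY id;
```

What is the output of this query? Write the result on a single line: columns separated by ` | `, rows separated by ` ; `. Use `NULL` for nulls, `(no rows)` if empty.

Scalar subquery: MAX(stock) over all products rows = 42.
Keep rows where stock >= that value.

Apparel | 42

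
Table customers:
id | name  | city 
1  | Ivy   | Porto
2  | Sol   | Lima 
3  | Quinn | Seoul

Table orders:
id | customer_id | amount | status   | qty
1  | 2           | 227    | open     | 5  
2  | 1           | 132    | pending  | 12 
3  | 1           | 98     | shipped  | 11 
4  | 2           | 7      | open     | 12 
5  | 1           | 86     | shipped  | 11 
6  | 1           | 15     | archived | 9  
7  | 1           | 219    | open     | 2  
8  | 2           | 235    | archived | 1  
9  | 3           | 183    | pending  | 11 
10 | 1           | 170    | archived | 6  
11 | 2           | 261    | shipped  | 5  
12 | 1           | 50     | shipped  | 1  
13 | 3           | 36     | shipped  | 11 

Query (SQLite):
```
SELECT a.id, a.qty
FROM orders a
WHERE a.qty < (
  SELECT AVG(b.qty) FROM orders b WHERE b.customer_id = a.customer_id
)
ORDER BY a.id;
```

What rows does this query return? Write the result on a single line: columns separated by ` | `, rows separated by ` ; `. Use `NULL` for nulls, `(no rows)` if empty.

For each orders row a, compute AVG(qty) over rows sharing a.customer_id.
Keep row a if a.qty < that per-group AVG.
  customer_id=1: AVG(qty) = 7.428571
  customer_id=2: AVG(qty) = 5.75
  customer_id=3: AVG(qty) = 11.0

1 | 5 ; 7 | 2 ; 8 | 1 ; 10 | 6 ; 11 | 5 ; 12 | 1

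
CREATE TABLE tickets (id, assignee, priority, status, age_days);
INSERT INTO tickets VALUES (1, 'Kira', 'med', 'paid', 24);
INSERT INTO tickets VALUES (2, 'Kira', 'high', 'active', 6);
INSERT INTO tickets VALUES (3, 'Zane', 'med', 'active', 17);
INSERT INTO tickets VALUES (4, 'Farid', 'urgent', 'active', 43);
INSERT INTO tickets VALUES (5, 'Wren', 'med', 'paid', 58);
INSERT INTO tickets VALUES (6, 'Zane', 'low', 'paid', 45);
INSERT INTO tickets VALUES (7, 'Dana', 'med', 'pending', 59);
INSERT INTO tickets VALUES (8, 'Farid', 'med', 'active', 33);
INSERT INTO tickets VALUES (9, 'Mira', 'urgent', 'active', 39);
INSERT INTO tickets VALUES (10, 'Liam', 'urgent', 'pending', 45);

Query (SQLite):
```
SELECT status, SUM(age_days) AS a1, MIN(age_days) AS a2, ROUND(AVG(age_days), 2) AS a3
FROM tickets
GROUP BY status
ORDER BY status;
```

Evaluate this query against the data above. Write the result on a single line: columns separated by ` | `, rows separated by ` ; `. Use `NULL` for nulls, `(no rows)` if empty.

active | 138 | 6 | 27.6 ; paid | 127 | 24 | 42.33 ; pending | 104 | 45 | 52

Group tickets by status.
Per group compute: SUM(age_days), MIN(age_days), ROUND(AVG(age_days), 2).
  active: ids {2, 3, 4, 8, 9} → SUM(age_days)=138, MIN(age_days)=6, ROUND(AVG(age_days), 2)=27.6
  paid: ids {1, 5, 6} → SUM(age_days)=127, MIN(age_days)=24, ROUND(AVG(age_days), 2)=42.33
  pending: ids {7, 10} → SUM(age_days)=104, MIN(age_days)=45, ROUND(AVG(age_days), 2)=52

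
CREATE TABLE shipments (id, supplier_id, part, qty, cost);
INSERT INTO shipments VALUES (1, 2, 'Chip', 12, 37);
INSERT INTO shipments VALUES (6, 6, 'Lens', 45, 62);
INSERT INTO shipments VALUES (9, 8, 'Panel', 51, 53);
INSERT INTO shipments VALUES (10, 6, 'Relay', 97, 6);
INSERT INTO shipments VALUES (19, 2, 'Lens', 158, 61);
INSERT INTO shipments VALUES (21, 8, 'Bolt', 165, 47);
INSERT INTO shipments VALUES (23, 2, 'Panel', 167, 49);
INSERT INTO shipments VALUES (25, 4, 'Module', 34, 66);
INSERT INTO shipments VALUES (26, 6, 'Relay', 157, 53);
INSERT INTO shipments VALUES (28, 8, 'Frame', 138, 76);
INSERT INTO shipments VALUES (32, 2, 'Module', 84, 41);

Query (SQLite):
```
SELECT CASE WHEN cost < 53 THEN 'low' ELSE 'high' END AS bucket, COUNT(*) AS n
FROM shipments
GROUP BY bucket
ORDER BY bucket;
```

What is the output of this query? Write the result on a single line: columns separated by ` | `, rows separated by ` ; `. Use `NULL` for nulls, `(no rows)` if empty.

Bucket rows by cost < 53 → 'low' else 'high'; count each bucket.

high | 6 ; low | 5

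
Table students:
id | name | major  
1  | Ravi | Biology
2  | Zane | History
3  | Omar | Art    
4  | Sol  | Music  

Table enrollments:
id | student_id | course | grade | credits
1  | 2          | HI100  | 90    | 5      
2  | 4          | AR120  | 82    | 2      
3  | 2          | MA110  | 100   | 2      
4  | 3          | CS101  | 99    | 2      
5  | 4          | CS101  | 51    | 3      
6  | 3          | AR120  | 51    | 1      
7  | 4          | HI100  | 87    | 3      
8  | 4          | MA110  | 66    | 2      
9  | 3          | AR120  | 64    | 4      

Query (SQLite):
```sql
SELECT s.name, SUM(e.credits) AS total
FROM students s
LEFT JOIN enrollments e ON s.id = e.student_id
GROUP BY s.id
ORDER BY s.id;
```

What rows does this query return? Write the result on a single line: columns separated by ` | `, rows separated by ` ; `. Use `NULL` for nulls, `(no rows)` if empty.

Ravi | NULL ; Zane | 7 ; Omar | 7 ; Sol | 10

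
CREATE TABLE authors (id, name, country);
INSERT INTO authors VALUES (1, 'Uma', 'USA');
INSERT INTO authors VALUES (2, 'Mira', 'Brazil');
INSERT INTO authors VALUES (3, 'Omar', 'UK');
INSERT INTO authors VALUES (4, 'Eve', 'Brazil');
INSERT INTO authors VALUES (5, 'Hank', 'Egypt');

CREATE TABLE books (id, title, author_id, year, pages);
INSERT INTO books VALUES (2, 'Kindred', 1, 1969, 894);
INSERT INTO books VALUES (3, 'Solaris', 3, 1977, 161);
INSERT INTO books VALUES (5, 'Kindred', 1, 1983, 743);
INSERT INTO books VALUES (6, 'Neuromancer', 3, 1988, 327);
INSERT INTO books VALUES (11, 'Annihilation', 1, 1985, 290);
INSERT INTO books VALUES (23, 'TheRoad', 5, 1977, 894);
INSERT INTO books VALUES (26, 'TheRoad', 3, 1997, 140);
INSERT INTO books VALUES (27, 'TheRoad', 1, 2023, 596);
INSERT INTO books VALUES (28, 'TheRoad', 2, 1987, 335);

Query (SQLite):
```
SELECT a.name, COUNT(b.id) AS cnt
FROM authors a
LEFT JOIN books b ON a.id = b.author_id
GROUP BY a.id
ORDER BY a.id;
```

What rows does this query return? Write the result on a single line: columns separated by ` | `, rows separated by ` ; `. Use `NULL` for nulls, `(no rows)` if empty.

Uma | 4 ; Mira | 1 ; Omar | 3 ; Eve | 0 ; Hank | 1

LEFT JOIN keeps every authors row; unmatched ones get NULL for books columns.
Group by authors.id and compute COUNT(b.id). COUNT(col) of an all-NULL group is 0.
  1: ids {2, 5, 11, 27} → COUNT(b.id)=4
  2: ids {28} → COUNT(b.id)=1
  3: ids {3, 6, 26} → COUNT(b.id)=3
  4: ids {—} → COUNT(b.id)=0
  5: ids {23} → COUNT(b.id)=1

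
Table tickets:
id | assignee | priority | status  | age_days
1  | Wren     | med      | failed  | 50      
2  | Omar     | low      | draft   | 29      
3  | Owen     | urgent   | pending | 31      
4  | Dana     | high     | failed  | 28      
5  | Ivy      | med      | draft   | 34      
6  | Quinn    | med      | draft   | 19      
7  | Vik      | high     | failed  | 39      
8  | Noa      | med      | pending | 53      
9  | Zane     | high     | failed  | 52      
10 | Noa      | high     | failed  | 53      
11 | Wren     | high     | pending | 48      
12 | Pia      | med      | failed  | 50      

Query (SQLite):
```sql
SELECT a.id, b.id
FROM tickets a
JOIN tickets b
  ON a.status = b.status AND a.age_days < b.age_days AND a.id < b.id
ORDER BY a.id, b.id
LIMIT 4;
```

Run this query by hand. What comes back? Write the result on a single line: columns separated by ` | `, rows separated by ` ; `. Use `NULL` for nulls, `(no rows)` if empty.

1 | 9 ; 1 | 10 ; 2 | 5 ; 3 | 8

Pairs (a,b) with same status, a.age_days < b.age_days, a.id < b.id.
status groups: draft:{2,5,6} failed:{1,4,7,9,10,12} pending:{3,8,11}
Ordered by (a.id, b.id); first 4.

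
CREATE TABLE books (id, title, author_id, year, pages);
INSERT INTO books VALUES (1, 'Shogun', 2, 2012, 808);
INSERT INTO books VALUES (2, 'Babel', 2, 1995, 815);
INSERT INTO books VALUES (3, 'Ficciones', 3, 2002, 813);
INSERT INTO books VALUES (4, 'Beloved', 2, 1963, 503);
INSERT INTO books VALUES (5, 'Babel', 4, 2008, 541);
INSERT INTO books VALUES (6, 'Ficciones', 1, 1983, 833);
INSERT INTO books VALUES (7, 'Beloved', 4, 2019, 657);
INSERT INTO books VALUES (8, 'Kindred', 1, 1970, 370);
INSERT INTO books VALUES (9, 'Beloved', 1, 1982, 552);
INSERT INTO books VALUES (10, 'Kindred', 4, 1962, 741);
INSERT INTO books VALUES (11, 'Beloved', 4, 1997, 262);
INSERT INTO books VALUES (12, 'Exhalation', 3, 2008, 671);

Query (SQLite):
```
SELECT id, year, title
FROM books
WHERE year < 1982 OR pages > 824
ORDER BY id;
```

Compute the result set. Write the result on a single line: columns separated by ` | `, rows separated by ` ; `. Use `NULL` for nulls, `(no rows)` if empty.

4 | 1963 | Beloved ; 6 | 1983 | Ficciones ; 8 | 1970 | Kindred ; 10 | 1962 | Kindred

year < 1982: ids {4, 8, 10}
pages > 824: ids {6}
Combine with OR.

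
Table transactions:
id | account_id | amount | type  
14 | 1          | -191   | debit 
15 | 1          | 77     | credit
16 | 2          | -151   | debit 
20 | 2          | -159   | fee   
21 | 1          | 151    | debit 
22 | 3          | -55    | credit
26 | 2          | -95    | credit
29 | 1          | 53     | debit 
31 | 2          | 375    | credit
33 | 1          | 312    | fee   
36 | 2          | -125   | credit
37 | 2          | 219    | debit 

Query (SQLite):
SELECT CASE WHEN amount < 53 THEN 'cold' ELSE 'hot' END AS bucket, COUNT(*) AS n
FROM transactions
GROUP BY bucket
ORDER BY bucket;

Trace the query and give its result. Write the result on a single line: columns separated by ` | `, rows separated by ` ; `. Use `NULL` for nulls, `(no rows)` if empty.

Bucket rows by amount < 53 → 'cold' else 'hot'; count each bucket.

cold | 6 ; hot | 6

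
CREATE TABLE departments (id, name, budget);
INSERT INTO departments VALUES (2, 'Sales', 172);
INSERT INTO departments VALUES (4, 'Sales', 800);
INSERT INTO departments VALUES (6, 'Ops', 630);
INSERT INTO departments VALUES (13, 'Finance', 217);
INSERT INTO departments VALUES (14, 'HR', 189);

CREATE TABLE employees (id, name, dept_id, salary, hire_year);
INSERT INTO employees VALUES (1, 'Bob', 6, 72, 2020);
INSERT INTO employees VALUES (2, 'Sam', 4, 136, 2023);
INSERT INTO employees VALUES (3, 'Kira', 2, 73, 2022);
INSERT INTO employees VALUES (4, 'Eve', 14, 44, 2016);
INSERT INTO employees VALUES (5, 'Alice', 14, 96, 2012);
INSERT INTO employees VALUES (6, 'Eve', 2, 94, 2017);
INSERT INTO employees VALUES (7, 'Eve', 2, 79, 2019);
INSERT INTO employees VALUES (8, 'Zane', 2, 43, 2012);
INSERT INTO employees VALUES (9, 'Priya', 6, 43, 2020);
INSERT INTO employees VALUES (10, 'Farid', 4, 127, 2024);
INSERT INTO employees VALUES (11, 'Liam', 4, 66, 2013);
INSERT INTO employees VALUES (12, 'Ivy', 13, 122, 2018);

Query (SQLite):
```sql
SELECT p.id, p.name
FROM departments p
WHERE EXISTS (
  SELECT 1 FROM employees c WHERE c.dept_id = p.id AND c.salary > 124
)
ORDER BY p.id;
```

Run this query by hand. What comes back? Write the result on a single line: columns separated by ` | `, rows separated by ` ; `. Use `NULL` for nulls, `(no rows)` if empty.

4 | Sales

For each departments row, check whether any employees with matching dept_id has salary > 124.
Keep rows where that is true.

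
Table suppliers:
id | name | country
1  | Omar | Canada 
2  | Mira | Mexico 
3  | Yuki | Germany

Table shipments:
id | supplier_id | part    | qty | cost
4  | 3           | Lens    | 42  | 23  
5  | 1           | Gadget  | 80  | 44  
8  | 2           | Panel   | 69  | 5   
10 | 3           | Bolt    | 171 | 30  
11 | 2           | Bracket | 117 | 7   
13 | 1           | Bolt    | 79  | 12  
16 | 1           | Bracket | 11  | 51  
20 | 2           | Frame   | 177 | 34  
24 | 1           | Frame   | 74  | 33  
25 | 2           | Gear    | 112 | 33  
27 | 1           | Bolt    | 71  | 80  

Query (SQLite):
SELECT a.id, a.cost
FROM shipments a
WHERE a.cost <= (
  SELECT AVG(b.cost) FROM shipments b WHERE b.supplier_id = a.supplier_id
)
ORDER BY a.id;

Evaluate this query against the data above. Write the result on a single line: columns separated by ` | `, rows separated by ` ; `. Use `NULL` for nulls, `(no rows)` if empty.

4 | 23 ; 5 | 44 ; 8 | 5 ; 11 | 7 ; 13 | 12 ; 24 | 33

For each shipments row a, compute AVG(cost) over rows sharing a.supplier_id.
Keep row a if a.cost <= that per-group AVG.
  supplier_id=1: AVG(cost) = 44.0
  supplier_id=2: AVG(cost) = 19.75
  supplier_id=3: AVG(cost) = 26.5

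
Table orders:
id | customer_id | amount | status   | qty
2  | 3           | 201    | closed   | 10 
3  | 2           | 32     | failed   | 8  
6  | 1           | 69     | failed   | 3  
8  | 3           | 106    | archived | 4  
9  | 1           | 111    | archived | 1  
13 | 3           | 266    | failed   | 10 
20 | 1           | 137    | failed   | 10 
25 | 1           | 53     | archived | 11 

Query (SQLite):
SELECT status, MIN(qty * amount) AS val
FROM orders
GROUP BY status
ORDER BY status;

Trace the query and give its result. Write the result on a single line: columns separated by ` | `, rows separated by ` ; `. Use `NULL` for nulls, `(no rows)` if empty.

archived | 111 ; closed | 2010 ; failed | 207

For each row compute qty * amount.
Group by status; take MIN of the expression per group.
  archived: ids {8, 9, 25} → MIN(qty * amount)=111
  closed: ids {2} → MIN(qty * amount)=2010
  failed: ids {3, 6, 13, 20} → MIN(qty * amount)=207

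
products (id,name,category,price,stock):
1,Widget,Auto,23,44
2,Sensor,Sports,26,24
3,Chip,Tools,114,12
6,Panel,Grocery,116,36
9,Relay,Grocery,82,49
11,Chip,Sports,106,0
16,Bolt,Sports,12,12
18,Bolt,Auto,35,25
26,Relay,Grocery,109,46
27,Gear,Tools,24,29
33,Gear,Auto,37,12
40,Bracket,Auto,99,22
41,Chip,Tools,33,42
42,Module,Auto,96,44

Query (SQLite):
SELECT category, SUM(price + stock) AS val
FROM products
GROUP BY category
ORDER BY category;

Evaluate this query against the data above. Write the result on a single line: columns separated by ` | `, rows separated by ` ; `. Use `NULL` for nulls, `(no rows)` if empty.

For each row compute price + stock.
Group by category; take SUM of the expression per group.
  Auto: ids {1, 18, 33, 40, 42} → SUM(price + stock)=437
  Grocery: ids {6, 9, 26} → SUM(price + stock)=438
  Sports: ids {2, 11, 16} → SUM(price + stock)=180
  Tools: ids {3, 27, 41} → SUM(price + stock)=254

Auto | 437 ; Grocery | 438 ; Sports | 180 ; Tools | 254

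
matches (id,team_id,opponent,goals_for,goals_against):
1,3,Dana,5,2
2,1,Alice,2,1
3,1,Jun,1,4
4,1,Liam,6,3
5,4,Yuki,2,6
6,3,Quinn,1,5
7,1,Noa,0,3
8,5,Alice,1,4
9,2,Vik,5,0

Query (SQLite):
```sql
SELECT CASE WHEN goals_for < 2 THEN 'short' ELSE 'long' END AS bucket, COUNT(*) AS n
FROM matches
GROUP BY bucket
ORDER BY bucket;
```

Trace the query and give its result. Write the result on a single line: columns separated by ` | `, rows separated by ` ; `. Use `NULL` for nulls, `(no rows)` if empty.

Bucket rows by goals_for < 2 → 'short' else 'long'; count each bucket.

long | 5 ; short | 4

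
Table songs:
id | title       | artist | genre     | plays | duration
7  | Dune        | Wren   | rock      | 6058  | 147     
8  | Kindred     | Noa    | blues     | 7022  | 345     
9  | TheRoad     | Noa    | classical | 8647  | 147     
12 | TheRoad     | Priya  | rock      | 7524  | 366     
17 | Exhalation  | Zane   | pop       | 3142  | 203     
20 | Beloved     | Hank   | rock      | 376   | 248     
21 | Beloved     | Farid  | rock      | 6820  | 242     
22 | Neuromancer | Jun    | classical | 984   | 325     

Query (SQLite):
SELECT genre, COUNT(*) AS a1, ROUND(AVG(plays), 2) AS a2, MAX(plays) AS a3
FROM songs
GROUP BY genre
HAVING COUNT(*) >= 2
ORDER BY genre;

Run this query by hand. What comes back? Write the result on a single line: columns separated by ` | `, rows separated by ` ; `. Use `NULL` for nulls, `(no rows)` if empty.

classical | 2 | 4815.5 | 8647 ; rock | 4 | 5194.5 | 7524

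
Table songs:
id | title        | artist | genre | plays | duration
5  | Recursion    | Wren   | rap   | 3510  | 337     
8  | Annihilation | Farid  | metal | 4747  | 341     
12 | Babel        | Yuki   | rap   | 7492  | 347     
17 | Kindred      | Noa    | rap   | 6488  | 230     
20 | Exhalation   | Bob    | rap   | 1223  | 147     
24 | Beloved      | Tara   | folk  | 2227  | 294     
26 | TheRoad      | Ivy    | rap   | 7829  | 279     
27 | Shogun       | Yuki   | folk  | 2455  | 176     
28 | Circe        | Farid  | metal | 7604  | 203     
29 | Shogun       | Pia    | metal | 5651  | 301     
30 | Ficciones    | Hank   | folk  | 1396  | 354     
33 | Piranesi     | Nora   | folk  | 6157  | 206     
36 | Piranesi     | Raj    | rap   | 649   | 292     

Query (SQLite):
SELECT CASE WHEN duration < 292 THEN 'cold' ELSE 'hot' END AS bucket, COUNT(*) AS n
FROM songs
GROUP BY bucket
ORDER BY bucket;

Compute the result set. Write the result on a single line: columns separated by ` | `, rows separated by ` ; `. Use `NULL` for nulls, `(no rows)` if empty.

Bucket rows by duration < 292 → 'cold' else 'hot'; count each bucket.

cold | 6 ; hot | 7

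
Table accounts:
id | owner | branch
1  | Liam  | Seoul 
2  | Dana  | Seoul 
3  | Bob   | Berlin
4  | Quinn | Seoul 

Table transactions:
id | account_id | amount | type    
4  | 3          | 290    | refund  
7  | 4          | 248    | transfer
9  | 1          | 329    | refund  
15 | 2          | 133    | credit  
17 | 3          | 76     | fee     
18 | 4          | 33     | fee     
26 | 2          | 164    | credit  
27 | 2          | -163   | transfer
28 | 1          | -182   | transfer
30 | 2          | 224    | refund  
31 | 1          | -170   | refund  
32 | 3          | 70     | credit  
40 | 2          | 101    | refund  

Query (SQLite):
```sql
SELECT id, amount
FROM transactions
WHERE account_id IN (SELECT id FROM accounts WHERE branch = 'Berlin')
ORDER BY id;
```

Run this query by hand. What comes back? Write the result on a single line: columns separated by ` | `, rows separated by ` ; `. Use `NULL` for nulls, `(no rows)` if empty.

4 | 290 ; 17 | 76 ; 32 | 70

Inner query: accounts.id where branch = 'Berlin'.
Outer: keep transactions rows whose account_id is in that set.
Inner query → {3}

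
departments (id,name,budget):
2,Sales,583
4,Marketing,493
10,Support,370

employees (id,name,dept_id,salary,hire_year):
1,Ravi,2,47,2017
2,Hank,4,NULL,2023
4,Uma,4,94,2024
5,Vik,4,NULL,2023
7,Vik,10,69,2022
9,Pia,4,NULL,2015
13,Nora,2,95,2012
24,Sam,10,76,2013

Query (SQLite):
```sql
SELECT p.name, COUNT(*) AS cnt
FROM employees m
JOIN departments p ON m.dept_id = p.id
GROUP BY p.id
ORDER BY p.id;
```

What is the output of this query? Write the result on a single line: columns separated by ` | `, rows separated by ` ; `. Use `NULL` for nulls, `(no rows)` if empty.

Sales | 2 ; Marketing | 4 ; Support | 2

Join each employees row to its departments via dept_id.
Group joined rows by departments.id; compute COUNT(*) per group.
  2: ids {1, 13} → COUNT(*)=2
  4: ids {2, 4, 5, 9} → COUNT(*)=4
  10: ids {7, 24} → COUNT(*)=2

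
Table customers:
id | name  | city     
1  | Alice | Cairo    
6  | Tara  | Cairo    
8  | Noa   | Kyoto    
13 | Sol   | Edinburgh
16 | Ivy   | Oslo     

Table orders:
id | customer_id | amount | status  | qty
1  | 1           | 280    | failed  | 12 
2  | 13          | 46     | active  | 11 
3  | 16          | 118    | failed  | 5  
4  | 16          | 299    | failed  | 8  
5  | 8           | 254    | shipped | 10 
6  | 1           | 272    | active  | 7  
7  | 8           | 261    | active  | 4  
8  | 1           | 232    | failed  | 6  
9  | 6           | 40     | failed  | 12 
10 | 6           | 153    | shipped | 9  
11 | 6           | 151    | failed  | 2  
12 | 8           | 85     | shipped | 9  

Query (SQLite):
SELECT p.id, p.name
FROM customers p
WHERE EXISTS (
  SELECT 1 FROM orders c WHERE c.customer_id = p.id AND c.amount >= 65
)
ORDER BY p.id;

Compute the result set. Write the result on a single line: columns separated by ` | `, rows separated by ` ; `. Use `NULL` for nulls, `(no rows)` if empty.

1 | Alice ; 6 | Tara ; 8 | Noa ; 16 | Ivy

For each customers row, check whether any orders with matching customer_id has amount >= 65.
Keep rows where that is true.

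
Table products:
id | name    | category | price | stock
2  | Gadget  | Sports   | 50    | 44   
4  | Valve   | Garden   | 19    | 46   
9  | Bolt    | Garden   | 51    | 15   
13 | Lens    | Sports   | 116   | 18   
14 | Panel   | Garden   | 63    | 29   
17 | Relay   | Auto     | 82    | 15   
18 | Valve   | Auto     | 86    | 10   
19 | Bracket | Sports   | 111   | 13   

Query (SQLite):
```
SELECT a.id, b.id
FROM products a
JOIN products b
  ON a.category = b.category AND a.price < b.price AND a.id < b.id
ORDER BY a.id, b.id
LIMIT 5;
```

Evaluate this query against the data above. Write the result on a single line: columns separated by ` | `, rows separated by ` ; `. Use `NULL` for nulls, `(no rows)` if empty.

Pairs (a,b) with same category, a.price < b.price, a.id < b.id.
category groups: Auto:{17,18} Garden:{4,9,14} Sports:{2,13,19}
Ordered by (a.id, b.id); first 5.

2 | 13 ; 2 | 19 ; 4 | 9 ; 4 | 14 ; 9 | 14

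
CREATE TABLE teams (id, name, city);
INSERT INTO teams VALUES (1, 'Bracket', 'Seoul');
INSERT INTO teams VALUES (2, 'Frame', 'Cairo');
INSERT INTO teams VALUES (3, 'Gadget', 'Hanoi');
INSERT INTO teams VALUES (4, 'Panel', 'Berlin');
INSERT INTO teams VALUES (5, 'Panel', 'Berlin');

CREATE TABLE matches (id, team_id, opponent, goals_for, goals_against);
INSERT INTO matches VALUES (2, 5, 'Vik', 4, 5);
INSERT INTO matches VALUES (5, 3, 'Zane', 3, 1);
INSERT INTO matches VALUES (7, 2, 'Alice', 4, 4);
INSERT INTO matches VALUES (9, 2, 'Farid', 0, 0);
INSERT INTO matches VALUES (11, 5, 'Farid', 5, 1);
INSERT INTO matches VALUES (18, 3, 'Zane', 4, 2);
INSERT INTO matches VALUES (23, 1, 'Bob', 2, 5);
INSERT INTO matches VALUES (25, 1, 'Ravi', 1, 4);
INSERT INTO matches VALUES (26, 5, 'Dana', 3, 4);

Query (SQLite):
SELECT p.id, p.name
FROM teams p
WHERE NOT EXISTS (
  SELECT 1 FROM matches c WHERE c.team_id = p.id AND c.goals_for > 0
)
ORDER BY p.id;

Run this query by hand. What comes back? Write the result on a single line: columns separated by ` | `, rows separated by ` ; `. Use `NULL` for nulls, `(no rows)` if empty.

4 | Panel

For each teams row, check whether any matches with matching team_id has goals_for > 0.
Keep rows where that is false.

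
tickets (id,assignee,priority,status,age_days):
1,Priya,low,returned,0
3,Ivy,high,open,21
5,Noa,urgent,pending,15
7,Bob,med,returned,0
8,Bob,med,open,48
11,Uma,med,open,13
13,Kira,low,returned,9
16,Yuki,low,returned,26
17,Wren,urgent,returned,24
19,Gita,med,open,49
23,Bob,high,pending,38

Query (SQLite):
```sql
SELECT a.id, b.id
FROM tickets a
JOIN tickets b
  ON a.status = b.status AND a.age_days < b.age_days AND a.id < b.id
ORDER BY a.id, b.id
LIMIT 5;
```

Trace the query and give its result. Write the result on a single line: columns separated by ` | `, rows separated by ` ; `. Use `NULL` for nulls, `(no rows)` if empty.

1 | 13 ; 1 | 16 ; 1 | 17 ; 3 | 8 ; 3 | 19

Pairs (a,b) with same status, a.age_days < b.age_days, a.id < b.id.
status groups: open:{3,8,11,19} pending:{5,23} returned:{1,7,13,16,17}
Ordered by (a.id, b.id); first 5.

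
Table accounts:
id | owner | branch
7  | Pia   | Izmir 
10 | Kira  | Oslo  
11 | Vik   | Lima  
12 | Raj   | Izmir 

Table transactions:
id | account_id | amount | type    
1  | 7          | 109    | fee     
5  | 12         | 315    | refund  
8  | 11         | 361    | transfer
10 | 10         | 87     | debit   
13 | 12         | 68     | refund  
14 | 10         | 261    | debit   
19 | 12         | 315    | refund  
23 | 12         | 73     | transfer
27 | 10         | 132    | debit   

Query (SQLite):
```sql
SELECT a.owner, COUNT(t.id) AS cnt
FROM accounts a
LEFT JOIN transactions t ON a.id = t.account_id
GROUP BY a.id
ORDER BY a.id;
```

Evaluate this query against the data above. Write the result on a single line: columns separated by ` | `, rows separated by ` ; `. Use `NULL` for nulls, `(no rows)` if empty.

Pia | 1 ; Kira | 3 ; Vik | 1 ; Raj | 4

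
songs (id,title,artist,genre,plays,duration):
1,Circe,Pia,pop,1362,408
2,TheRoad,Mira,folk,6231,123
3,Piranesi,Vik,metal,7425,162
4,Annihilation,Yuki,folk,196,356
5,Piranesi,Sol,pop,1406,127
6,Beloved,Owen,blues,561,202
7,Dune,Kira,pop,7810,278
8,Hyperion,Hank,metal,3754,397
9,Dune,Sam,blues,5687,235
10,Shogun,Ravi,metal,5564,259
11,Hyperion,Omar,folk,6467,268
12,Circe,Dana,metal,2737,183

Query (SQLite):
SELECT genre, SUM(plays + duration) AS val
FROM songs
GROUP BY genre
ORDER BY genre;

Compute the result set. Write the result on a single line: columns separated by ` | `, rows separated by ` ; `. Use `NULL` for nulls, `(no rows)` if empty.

For each row compute plays + duration.
Group by genre; take SUM of the expression per group.
  blues: ids {6, 9} → SUM(plays + duration)=6685
  folk: ids {2, 4, 11} → SUM(plays + duration)=13641
  metal: ids {3, 8, 10, 12} → SUM(plays + duration)=20481
  pop: ids {1, 5, 7} → SUM(plays + duration)=11391

blues | 6685 ; folk | 13641 ; metal | 20481 ; pop | 11391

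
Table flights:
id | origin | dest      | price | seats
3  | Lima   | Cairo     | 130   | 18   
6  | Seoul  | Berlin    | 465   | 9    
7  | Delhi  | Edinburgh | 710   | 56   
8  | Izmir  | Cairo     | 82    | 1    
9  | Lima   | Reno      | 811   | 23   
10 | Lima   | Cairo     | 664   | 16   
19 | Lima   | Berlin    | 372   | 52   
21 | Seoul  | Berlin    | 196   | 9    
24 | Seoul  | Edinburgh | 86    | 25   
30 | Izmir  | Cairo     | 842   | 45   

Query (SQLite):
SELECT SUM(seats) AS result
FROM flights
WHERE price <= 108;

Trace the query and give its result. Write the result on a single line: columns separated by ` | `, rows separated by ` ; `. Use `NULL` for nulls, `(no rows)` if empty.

26

Rows where price <= 108 → seats values: [1, 25].
SUM of non-NULL values = 26.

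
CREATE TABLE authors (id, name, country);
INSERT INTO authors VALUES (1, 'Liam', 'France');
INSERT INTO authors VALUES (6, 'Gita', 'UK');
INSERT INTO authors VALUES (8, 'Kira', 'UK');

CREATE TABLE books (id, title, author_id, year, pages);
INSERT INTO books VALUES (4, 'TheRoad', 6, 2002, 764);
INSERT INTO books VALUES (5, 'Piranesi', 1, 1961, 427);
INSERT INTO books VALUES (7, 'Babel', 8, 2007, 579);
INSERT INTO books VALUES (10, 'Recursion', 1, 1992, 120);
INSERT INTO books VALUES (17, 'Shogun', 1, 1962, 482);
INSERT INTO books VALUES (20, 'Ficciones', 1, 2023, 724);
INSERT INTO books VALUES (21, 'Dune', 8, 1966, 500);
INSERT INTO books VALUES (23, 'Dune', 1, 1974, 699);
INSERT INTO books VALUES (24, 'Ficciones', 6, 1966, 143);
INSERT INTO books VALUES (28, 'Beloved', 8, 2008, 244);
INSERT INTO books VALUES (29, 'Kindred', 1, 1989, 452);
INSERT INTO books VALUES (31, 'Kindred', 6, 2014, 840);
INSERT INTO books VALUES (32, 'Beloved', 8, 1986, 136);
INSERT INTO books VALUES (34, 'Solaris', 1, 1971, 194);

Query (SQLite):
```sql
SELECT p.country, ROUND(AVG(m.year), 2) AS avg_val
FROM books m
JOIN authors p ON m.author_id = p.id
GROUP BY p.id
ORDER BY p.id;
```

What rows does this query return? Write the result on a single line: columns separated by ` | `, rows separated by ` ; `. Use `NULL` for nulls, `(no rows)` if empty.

Join each books row to its authors via author_id.
Group joined rows by authors.id; compute ROUND(AVG(m.year), 2) per group.
  1: ids {5, 10, 17, 20, 23, 29, 34} → ROUND(AVG(m.year), 2)=1981.71
  6: ids {4, 24, 31} → ROUND(AVG(m.year), 2)=1994
  8: ids {7, 21, 28, 32} → ROUND(AVG(m.year), 2)=1991.75

France | 1981.71 ; UK | 1994 ; UK | 1991.75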